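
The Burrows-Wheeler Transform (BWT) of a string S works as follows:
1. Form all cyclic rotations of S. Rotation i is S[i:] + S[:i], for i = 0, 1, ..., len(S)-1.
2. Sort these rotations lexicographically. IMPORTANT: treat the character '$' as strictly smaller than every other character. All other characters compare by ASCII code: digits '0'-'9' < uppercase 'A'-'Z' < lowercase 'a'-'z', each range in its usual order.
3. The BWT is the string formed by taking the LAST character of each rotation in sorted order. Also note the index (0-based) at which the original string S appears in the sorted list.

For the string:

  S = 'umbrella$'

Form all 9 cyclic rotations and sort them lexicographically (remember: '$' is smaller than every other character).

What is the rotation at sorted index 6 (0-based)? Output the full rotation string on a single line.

Answer: mbrella$u

Derivation:
All 9 rotations (rotation i = S[i:]+S[:i]):
  rot[0] = umbrella$
  rot[1] = mbrella$u
  rot[2] = brella$um
  rot[3] = rella$umb
  rot[4] = ella$umbr
  rot[5] = lla$umbre
  rot[6] = la$umbrel
  rot[7] = a$umbrell
  rot[8] = $umbrella
Sorted (with $ < everything):
  sorted[0] = $umbrella
  sorted[1] = a$umbrell
  sorted[2] = brella$um
  sorted[3] = ella$umbr
  sorted[4] = la$umbrel
  sorted[5] = lla$umbre
  sorted[6] = mbrella$u
  sorted[7] = rella$umb
  sorted[8] = umbrella$
sorted[6] = mbrella$u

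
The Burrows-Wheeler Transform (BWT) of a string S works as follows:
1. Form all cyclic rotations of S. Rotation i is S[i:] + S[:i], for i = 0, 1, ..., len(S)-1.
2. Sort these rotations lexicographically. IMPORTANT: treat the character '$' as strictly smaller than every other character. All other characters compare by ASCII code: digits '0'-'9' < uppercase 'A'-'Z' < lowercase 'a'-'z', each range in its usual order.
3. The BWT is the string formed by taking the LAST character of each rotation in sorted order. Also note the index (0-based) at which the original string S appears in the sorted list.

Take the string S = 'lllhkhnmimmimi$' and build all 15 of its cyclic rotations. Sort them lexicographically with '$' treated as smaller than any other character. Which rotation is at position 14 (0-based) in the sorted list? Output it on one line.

All 15 rotations (rotation i = S[i:]+S[:i]):
  rot[0] = lllhkhnmimmimi$
  rot[1] = llhkhnmimmimi$l
  rot[2] = lhkhnmimmimi$ll
  rot[3] = hkhnmimmimi$lll
  rot[4] = khnmimmimi$lllh
  rot[5] = hnmimmimi$lllhk
  rot[6] = nmimmimi$lllhkh
  rot[7] = mimmimi$lllhkhn
  rot[8] = immimi$lllhkhnm
  rot[9] = mmimi$lllhkhnmi
  rot[10] = mimi$lllhkhnmim
  rot[11] = imi$lllhkhnmimm
  rot[12] = mi$lllhkhnmimmi
  rot[13] = i$lllhkhnmimmim
  rot[14] = $lllhkhnmimmimi
Sorted (with $ < everything):
  sorted[0] = $lllhkhnmimmimi
  sorted[1] = hkhnmimmimi$lll
  sorted[2] = hnmimmimi$lllhk
  sorted[3] = i$lllhkhnmimmim
  sorted[4] = imi$lllhkhnmimm
  sorted[5] = immimi$lllhkhnm
  sorted[6] = khnmimmimi$lllh
  sorted[7] = lhkhnmimmimi$ll
  sorted[8] = llhkhnmimmimi$l
  sorted[9] = lllhkhnmimmimi$
  sorted[10] = mi$lllhkhnmimmi
  sorted[11] = mimi$lllhkhnmim
  sorted[12] = mimmimi$lllhkhn
  sorted[13] = mmimi$lllhkhnmi
  sorted[14] = nmimmimi$lllhkh
sorted[14] = nmimmimi$lllhkh

Answer: nmimmimi$lllhkh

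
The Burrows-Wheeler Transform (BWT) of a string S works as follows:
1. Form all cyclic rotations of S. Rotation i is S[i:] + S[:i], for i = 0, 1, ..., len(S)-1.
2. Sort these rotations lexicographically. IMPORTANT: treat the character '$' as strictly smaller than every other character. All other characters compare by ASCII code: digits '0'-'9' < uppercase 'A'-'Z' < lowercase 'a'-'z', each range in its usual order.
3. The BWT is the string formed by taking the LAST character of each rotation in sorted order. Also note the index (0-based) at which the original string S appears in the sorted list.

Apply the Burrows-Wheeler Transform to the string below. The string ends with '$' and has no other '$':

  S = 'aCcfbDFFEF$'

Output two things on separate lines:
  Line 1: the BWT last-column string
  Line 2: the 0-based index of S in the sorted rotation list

Answer: FabFEFD$fCc
7

Derivation:
All 11 rotations (rotation i = S[i:]+S[:i]):
  rot[0] = aCcfbDFFEF$
  rot[1] = CcfbDFFEF$a
  rot[2] = cfbDFFEF$aC
  rot[3] = fbDFFEF$aCc
  rot[4] = bDFFEF$aCcf
  rot[5] = DFFEF$aCcfb
  rot[6] = FFEF$aCcfbD
  rot[7] = FEF$aCcfbDF
  rot[8] = EF$aCcfbDFF
  rot[9] = F$aCcfbDFFE
  rot[10] = $aCcfbDFFEF
Sorted (with $ < everything):
  sorted[0] = $aCcfbDFFEF  (last char: 'F')
  sorted[1] = CcfbDFFEF$a  (last char: 'a')
  sorted[2] = DFFEF$aCcfb  (last char: 'b')
  sorted[3] = EF$aCcfbDFF  (last char: 'F')
  sorted[4] = F$aCcfbDFFE  (last char: 'E')
  sorted[5] = FEF$aCcfbDF  (last char: 'F')
  sorted[6] = FFEF$aCcfbD  (last char: 'D')
  sorted[7] = aCcfbDFFEF$  (last char: '$')
  sorted[8] = bDFFEF$aCcf  (last char: 'f')
  sorted[9] = cfbDFFEF$aC  (last char: 'C')
  sorted[10] = fbDFFEF$aCc  (last char: 'c')
Last column: FabFEFD$fCc
Original string S is at sorted index 7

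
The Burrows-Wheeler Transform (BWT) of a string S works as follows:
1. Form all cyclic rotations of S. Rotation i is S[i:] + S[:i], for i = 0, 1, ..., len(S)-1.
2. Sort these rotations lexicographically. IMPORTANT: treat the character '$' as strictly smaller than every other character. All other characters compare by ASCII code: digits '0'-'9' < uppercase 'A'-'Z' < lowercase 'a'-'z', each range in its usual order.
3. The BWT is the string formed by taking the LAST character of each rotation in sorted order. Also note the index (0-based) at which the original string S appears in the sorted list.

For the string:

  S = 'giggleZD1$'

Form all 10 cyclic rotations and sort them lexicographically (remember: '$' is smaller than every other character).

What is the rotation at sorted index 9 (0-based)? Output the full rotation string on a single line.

Answer: leZD1$gigg

Derivation:
All 10 rotations (rotation i = S[i:]+S[:i]):
  rot[0] = giggleZD1$
  rot[1] = iggleZD1$g
  rot[2] = ggleZD1$gi
  rot[3] = gleZD1$gig
  rot[4] = leZD1$gigg
  rot[5] = eZD1$giggl
  rot[6] = ZD1$giggle
  rot[7] = D1$giggleZ
  rot[8] = 1$giggleZD
  rot[9] = $giggleZD1
Sorted (with $ < everything):
  sorted[0] = $giggleZD1
  sorted[1] = 1$giggleZD
  sorted[2] = D1$giggleZ
  sorted[3] = ZD1$giggle
  sorted[4] = eZD1$giggl
  sorted[5] = ggleZD1$gi
  sorted[6] = giggleZD1$
  sorted[7] = gleZD1$gig
  sorted[8] = iggleZD1$g
  sorted[9] = leZD1$gigg
sorted[9] = leZD1$gigg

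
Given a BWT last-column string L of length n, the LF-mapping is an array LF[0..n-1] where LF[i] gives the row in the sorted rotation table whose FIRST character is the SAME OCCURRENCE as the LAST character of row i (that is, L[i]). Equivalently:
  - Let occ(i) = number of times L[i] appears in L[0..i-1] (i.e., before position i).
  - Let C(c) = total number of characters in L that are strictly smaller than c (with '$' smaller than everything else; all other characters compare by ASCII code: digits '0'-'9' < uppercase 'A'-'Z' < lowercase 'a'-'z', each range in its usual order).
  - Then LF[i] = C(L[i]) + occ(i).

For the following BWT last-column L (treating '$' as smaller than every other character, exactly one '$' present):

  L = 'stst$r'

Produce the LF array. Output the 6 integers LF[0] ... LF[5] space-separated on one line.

Answer: 2 4 3 5 0 1

Derivation:
Char counts: '$':1, 'r':1, 's':2, 't':2
C (first-col start): C('$')=0, C('r')=1, C('s')=2, C('t')=4
L[0]='s': occ=0, LF[0]=C('s')+0=2+0=2
L[1]='t': occ=0, LF[1]=C('t')+0=4+0=4
L[2]='s': occ=1, LF[2]=C('s')+1=2+1=3
L[3]='t': occ=1, LF[3]=C('t')+1=4+1=5
L[4]='$': occ=0, LF[4]=C('$')+0=0+0=0
L[5]='r': occ=0, LF[5]=C('r')+0=1+0=1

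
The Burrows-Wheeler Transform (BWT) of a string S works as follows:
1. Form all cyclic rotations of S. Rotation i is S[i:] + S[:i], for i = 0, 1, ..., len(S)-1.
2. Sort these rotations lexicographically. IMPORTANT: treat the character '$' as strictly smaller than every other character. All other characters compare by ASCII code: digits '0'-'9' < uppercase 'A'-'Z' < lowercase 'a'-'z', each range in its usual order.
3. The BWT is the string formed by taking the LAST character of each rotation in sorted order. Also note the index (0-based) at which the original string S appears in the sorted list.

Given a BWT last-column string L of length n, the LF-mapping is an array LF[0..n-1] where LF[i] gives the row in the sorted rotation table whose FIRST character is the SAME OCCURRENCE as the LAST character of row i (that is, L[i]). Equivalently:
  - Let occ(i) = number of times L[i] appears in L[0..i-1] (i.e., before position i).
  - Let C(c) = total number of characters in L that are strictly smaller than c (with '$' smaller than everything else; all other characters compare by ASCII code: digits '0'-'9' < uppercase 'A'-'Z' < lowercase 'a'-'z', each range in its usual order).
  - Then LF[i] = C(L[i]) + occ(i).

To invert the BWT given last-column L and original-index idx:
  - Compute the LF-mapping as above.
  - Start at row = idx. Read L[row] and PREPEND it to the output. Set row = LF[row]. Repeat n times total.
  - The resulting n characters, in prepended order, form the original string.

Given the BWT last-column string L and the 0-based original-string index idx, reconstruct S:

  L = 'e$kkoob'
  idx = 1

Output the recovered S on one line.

LF mapping: 2 0 3 4 5 6 1
Walk LF starting at row 1, prepending L[row]:
  step 1: row=1, L[1]='$', prepend. Next row=LF[1]=0
  step 2: row=0, L[0]='e', prepend. Next row=LF[0]=2
  step 3: row=2, L[2]='k', prepend. Next row=LF[2]=3
  step 4: row=3, L[3]='k', prepend. Next row=LF[3]=4
  step 5: row=4, L[4]='o', prepend. Next row=LF[4]=5
  step 6: row=5, L[5]='o', prepend. Next row=LF[5]=6
  step 7: row=6, L[6]='b', prepend. Next row=LF[6]=1
Reversed output: bookke$

Answer: bookke$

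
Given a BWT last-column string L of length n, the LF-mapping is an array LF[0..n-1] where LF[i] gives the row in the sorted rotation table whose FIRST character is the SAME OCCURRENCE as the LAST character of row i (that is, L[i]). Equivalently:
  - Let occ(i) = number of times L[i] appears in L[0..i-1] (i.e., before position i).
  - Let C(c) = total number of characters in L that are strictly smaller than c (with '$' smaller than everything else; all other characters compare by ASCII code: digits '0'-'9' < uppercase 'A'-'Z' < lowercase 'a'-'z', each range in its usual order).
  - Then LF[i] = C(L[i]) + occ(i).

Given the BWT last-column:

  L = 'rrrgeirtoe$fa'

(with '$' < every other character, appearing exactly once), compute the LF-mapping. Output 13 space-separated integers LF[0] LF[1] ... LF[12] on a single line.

Answer: 8 9 10 5 2 6 11 12 7 3 0 4 1

Derivation:
Char counts: '$':1, 'a':1, 'e':2, 'f':1, 'g':1, 'i':1, 'o':1, 'r':4, 't':1
C (first-col start): C('$')=0, C('a')=1, C('e')=2, C('f')=4, C('g')=5, C('i')=6, C('o')=7, C('r')=8, C('t')=12
L[0]='r': occ=0, LF[0]=C('r')+0=8+0=8
L[1]='r': occ=1, LF[1]=C('r')+1=8+1=9
L[2]='r': occ=2, LF[2]=C('r')+2=8+2=10
L[3]='g': occ=0, LF[3]=C('g')+0=5+0=5
L[4]='e': occ=0, LF[4]=C('e')+0=2+0=2
L[5]='i': occ=0, LF[5]=C('i')+0=6+0=6
L[6]='r': occ=3, LF[6]=C('r')+3=8+3=11
L[7]='t': occ=0, LF[7]=C('t')+0=12+0=12
L[8]='o': occ=0, LF[8]=C('o')+0=7+0=7
L[9]='e': occ=1, LF[9]=C('e')+1=2+1=3
L[10]='$': occ=0, LF[10]=C('$')+0=0+0=0
L[11]='f': occ=0, LF[11]=C('f')+0=4+0=4
L[12]='a': occ=0, LF[12]=C('a')+0=1+0=1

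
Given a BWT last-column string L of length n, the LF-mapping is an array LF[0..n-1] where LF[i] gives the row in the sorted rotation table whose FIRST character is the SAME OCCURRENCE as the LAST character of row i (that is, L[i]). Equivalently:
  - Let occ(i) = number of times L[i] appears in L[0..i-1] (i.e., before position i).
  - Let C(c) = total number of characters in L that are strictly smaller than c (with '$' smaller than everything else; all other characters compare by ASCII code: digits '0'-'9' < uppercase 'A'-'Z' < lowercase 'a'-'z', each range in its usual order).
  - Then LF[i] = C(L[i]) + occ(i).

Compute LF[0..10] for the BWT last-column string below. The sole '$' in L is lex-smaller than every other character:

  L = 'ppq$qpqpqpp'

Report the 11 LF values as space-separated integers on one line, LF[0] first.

Char counts: '$':1, 'p':6, 'q':4
C (first-col start): C('$')=0, C('p')=1, C('q')=7
L[0]='p': occ=0, LF[0]=C('p')+0=1+0=1
L[1]='p': occ=1, LF[1]=C('p')+1=1+1=2
L[2]='q': occ=0, LF[2]=C('q')+0=7+0=7
L[3]='$': occ=0, LF[3]=C('$')+0=0+0=0
L[4]='q': occ=1, LF[4]=C('q')+1=7+1=8
L[5]='p': occ=2, LF[5]=C('p')+2=1+2=3
L[6]='q': occ=2, LF[6]=C('q')+2=7+2=9
L[7]='p': occ=3, LF[7]=C('p')+3=1+3=4
L[8]='q': occ=3, LF[8]=C('q')+3=7+3=10
L[9]='p': occ=4, LF[9]=C('p')+4=1+4=5
L[10]='p': occ=5, LF[10]=C('p')+5=1+5=6

Answer: 1 2 7 0 8 3 9 4 10 5 6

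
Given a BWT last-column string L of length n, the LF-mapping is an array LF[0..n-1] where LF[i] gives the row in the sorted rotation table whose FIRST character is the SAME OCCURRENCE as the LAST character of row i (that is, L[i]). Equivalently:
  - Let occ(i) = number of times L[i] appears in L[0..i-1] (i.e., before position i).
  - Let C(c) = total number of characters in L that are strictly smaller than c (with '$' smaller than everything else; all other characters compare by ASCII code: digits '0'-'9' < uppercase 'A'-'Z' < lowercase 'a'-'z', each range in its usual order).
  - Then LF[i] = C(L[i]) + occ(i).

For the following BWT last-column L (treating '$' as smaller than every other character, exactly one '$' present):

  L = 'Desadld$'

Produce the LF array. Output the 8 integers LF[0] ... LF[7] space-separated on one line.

Answer: 1 5 7 2 3 6 4 0

Derivation:
Char counts: '$':1, 'D':1, 'a':1, 'd':2, 'e':1, 'l':1, 's':1
C (first-col start): C('$')=0, C('D')=1, C('a')=2, C('d')=3, C('e')=5, C('l')=6, C('s')=7
L[0]='D': occ=0, LF[0]=C('D')+0=1+0=1
L[1]='e': occ=0, LF[1]=C('e')+0=5+0=5
L[2]='s': occ=0, LF[2]=C('s')+0=7+0=7
L[3]='a': occ=0, LF[3]=C('a')+0=2+0=2
L[4]='d': occ=0, LF[4]=C('d')+0=3+0=3
L[5]='l': occ=0, LF[5]=C('l')+0=6+0=6
L[6]='d': occ=1, LF[6]=C('d')+1=3+1=4
L[7]='$': occ=0, LF[7]=C('$')+0=0+0=0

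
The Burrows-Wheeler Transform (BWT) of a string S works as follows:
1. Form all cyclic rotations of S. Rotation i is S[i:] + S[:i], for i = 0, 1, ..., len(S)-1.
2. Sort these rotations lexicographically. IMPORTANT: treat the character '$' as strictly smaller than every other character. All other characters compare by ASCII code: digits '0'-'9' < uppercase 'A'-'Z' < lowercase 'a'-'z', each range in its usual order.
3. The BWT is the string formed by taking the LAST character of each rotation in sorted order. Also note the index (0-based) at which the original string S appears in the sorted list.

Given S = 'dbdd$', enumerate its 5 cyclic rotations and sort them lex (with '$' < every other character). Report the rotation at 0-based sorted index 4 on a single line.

Answer: dd$db

Derivation:
All 5 rotations (rotation i = S[i:]+S[:i]):
  rot[0] = dbdd$
  rot[1] = bdd$d
  rot[2] = dd$db
  rot[3] = d$dbd
  rot[4] = $dbdd
Sorted (with $ < everything):
  sorted[0] = $dbdd
  sorted[1] = bdd$d
  sorted[2] = d$dbd
  sorted[3] = dbdd$
  sorted[4] = dd$db
sorted[4] = dd$db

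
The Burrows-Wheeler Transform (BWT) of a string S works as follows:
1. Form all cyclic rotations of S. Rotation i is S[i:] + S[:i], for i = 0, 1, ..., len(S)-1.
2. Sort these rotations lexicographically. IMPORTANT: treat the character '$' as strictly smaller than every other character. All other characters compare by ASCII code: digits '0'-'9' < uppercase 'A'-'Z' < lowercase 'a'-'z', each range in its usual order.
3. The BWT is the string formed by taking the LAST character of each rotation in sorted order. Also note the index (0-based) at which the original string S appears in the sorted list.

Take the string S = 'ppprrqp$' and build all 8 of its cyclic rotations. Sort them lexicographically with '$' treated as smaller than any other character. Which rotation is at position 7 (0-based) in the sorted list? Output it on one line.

Answer: rrqp$ppp

Derivation:
All 8 rotations (rotation i = S[i:]+S[:i]):
  rot[0] = ppprrqp$
  rot[1] = pprrqp$p
  rot[2] = prrqp$pp
  rot[3] = rrqp$ppp
  rot[4] = rqp$pppr
  rot[5] = qp$ppprr
  rot[6] = p$ppprrq
  rot[7] = $ppprrqp
Sorted (with $ < everything):
  sorted[0] = $ppprrqp
  sorted[1] = p$ppprrq
  sorted[2] = ppprrqp$
  sorted[3] = pprrqp$p
  sorted[4] = prrqp$pp
  sorted[5] = qp$ppprr
  sorted[6] = rqp$pppr
  sorted[7] = rrqp$ppp
sorted[7] = rrqp$ppp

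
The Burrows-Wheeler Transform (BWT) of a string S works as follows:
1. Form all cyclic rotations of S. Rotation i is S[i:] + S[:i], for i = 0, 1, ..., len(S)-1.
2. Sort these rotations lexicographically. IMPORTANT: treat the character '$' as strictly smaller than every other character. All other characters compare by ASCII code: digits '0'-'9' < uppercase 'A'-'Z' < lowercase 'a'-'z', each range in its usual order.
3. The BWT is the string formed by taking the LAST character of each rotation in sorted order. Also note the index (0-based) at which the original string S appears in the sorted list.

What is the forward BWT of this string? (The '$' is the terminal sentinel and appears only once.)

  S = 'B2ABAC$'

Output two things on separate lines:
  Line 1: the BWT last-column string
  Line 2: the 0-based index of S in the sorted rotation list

All 7 rotations (rotation i = S[i:]+S[:i]):
  rot[0] = B2ABAC$
  rot[1] = 2ABAC$B
  rot[2] = ABAC$B2
  rot[3] = BAC$B2A
  rot[4] = AC$B2AB
  rot[5] = C$B2ABA
  rot[6] = $B2ABAC
Sorted (with $ < everything):
  sorted[0] = $B2ABAC  (last char: 'C')
  sorted[1] = 2ABAC$B  (last char: 'B')
  sorted[2] = ABAC$B2  (last char: '2')
  sorted[3] = AC$B2AB  (last char: 'B')
  sorted[4] = B2ABAC$  (last char: '$')
  sorted[5] = BAC$B2A  (last char: 'A')
  sorted[6] = C$B2ABA  (last char: 'A')
Last column: CB2B$AA
Original string S is at sorted index 4

Answer: CB2B$AA
4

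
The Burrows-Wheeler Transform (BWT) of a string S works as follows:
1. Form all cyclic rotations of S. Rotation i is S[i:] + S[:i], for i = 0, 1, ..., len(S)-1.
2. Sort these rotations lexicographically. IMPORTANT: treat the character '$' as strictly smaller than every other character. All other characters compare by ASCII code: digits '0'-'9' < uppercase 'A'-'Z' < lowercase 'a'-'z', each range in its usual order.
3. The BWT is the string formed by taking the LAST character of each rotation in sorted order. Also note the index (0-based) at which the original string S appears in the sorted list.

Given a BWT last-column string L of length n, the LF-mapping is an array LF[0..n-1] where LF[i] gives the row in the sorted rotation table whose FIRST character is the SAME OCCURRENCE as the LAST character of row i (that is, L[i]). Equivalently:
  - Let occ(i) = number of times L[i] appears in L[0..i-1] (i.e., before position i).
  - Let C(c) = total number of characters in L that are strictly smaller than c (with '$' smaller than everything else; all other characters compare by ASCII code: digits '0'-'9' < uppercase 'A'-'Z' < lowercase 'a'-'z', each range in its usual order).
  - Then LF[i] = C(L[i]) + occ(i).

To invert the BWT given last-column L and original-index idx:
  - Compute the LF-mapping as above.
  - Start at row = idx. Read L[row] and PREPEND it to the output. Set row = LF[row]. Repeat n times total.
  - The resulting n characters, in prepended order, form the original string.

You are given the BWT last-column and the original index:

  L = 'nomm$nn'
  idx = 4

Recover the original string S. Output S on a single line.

Answer: nnommn$

Derivation:
LF mapping: 3 6 1 2 0 4 5
Walk LF starting at row 4, prepending L[row]:
  step 1: row=4, L[4]='$', prepend. Next row=LF[4]=0
  step 2: row=0, L[0]='n', prepend. Next row=LF[0]=3
  step 3: row=3, L[3]='m', prepend. Next row=LF[3]=2
  step 4: row=2, L[2]='m', prepend. Next row=LF[2]=1
  step 5: row=1, L[1]='o', prepend. Next row=LF[1]=6
  step 6: row=6, L[6]='n', prepend. Next row=LF[6]=5
  step 7: row=5, L[5]='n', prepend. Next row=LF[5]=4
Reversed output: nnommn$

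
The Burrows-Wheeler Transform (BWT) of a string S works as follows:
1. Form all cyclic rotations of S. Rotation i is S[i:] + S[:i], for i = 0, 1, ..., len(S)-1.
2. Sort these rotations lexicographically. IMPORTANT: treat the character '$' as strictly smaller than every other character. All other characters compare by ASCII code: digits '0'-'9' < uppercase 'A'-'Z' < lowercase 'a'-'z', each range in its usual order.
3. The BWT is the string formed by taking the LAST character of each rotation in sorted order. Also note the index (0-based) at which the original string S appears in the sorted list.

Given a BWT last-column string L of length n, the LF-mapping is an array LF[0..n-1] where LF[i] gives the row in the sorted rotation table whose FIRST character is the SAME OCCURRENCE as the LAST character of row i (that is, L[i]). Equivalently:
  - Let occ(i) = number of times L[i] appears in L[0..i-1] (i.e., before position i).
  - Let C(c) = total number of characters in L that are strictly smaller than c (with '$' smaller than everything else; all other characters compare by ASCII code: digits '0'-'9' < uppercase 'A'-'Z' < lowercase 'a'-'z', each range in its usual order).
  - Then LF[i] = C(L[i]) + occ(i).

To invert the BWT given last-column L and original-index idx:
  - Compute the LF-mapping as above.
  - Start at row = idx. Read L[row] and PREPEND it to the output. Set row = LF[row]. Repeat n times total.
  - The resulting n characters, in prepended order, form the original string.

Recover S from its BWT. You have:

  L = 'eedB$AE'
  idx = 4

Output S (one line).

Answer: dBEeAe$

Derivation:
LF mapping: 5 6 4 2 0 1 3
Walk LF starting at row 4, prepending L[row]:
  step 1: row=4, L[4]='$', prepend. Next row=LF[4]=0
  step 2: row=0, L[0]='e', prepend. Next row=LF[0]=5
  step 3: row=5, L[5]='A', prepend. Next row=LF[5]=1
  step 4: row=1, L[1]='e', prepend. Next row=LF[1]=6
  step 5: row=6, L[6]='E', prepend. Next row=LF[6]=3
  step 6: row=3, L[3]='B', prepend. Next row=LF[3]=2
  step 7: row=2, L[2]='d', prepend. Next row=LF[2]=4
Reversed output: dBEeAe$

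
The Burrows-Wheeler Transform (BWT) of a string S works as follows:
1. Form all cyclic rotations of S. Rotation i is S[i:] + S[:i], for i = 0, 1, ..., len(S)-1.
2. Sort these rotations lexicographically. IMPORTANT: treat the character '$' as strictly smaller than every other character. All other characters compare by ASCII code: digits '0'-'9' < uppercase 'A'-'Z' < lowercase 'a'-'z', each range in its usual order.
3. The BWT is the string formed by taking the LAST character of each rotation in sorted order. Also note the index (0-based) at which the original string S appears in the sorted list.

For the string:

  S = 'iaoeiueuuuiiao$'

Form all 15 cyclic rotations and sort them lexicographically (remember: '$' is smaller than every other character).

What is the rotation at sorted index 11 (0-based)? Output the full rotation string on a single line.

All 15 rotations (rotation i = S[i:]+S[:i]):
  rot[0] = iaoeiueuuuiiao$
  rot[1] = aoeiueuuuiiao$i
  rot[2] = oeiueuuuiiao$ia
  rot[3] = eiueuuuiiao$iao
  rot[4] = iueuuuiiao$iaoe
  rot[5] = ueuuuiiao$iaoei
  rot[6] = euuuiiao$iaoeiu
  rot[7] = uuuiiao$iaoeiue
  rot[8] = uuiiao$iaoeiueu
  rot[9] = uiiao$iaoeiueuu
  rot[10] = iiao$iaoeiueuuu
  rot[11] = iao$iaoeiueuuui
  rot[12] = ao$iaoeiueuuuii
  rot[13] = o$iaoeiueuuuiia
  rot[14] = $iaoeiueuuuiiao
Sorted (with $ < everything):
  sorted[0] = $iaoeiueuuuiiao
  sorted[1] = ao$iaoeiueuuuii
  sorted[2] = aoeiueuuuiiao$i
  sorted[3] = eiueuuuiiao$iao
  sorted[4] = euuuiiao$iaoeiu
  sorted[5] = iao$iaoeiueuuui
  sorted[6] = iaoeiueuuuiiao$
  sorted[7] = iiao$iaoeiueuuu
  sorted[8] = iueuuuiiao$iaoe
  sorted[9] = o$iaoeiueuuuiia
  sorted[10] = oeiueuuuiiao$ia
  sorted[11] = ueuuuiiao$iaoei
  sorted[12] = uiiao$iaoeiueuu
  sorted[13] = uuiiao$iaoeiueu
  sorted[14] = uuuiiao$iaoeiue
sorted[11] = ueuuuiiao$iaoei

Answer: ueuuuiiao$iaoei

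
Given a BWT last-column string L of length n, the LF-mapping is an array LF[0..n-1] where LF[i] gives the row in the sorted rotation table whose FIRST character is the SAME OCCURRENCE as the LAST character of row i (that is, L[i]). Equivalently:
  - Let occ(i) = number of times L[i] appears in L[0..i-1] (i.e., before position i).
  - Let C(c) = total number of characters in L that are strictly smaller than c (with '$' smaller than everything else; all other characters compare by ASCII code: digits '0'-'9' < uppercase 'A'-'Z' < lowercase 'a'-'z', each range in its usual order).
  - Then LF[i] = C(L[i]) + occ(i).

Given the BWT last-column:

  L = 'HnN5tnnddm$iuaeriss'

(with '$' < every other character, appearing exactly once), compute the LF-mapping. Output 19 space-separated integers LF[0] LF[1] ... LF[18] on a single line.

Char counts: '$':1, '5':1, 'H':1, 'N':1, 'a':1, 'd':2, 'e':1, 'i':2, 'm':1, 'n':3, 'r':1, 's':2, 't':1, 'u':1
C (first-col start): C('$')=0, C('5')=1, C('H')=2, C('N')=3, C('a')=4, C('d')=5, C('e')=7, C('i')=8, C('m')=10, C('n')=11, C('r')=14, C('s')=15, C('t')=17, C('u')=18
L[0]='H': occ=0, LF[0]=C('H')+0=2+0=2
L[1]='n': occ=0, LF[1]=C('n')+0=11+0=11
L[2]='N': occ=0, LF[2]=C('N')+0=3+0=3
L[3]='5': occ=0, LF[3]=C('5')+0=1+0=1
L[4]='t': occ=0, LF[4]=C('t')+0=17+0=17
L[5]='n': occ=1, LF[5]=C('n')+1=11+1=12
L[6]='n': occ=2, LF[6]=C('n')+2=11+2=13
L[7]='d': occ=0, LF[7]=C('d')+0=5+0=5
L[8]='d': occ=1, LF[8]=C('d')+1=5+1=6
L[9]='m': occ=0, LF[9]=C('m')+0=10+0=10
L[10]='$': occ=0, LF[10]=C('$')+0=0+0=0
L[11]='i': occ=0, LF[11]=C('i')+0=8+0=8
L[12]='u': occ=0, LF[12]=C('u')+0=18+0=18
L[13]='a': occ=0, LF[13]=C('a')+0=4+0=4
L[14]='e': occ=0, LF[14]=C('e')+0=7+0=7
L[15]='r': occ=0, LF[15]=C('r')+0=14+0=14
L[16]='i': occ=1, LF[16]=C('i')+1=8+1=9
L[17]='s': occ=0, LF[17]=C('s')+0=15+0=15
L[18]='s': occ=1, LF[18]=C('s')+1=15+1=16

Answer: 2 11 3 1 17 12 13 5 6 10 0 8 18 4 7 14 9 15 16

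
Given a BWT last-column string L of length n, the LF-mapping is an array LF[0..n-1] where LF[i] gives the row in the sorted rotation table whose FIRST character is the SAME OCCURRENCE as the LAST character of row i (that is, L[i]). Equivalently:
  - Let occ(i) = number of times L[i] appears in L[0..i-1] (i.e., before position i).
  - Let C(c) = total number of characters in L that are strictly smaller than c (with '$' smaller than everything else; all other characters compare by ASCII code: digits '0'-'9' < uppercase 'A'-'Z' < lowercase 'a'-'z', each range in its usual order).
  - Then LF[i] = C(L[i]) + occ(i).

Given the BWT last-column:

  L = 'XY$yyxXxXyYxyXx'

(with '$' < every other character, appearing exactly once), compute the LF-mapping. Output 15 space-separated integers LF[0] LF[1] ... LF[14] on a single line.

Answer: 1 5 0 11 12 7 2 8 3 13 6 9 14 4 10

Derivation:
Char counts: '$':1, 'X':4, 'Y':2, 'x':4, 'y':4
C (first-col start): C('$')=0, C('X')=1, C('Y')=5, C('x')=7, C('y')=11
L[0]='X': occ=0, LF[0]=C('X')+0=1+0=1
L[1]='Y': occ=0, LF[1]=C('Y')+0=5+0=5
L[2]='$': occ=0, LF[2]=C('$')+0=0+0=0
L[3]='y': occ=0, LF[3]=C('y')+0=11+0=11
L[4]='y': occ=1, LF[4]=C('y')+1=11+1=12
L[5]='x': occ=0, LF[5]=C('x')+0=7+0=7
L[6]='X': occ=1, LF[6]=C('X')+1=1+1=2
L[7]='x': occ=1, LF[7]=C('x')+1=7+1=8
L[8]='X': occ=2, LF[8]=C('X')+2=1+2=3
L[9]='y': occ=2, LF[9]=C('y')+2=11+2=13
L[10]='Y': occ=1, LF[10]=C('Y')+1=5+1=6
L[11]='x': occ=2, LF[11]=C('x')+2=7+2=9
L[12]='y': occ=3, LF[12]=C('y')+3=11+3=14
L[13]='X': occ=3, LF[13]=C('X')+3=1+3=4
L[14]='x': occ=3, LF[14]=C('x')+3=7+3=10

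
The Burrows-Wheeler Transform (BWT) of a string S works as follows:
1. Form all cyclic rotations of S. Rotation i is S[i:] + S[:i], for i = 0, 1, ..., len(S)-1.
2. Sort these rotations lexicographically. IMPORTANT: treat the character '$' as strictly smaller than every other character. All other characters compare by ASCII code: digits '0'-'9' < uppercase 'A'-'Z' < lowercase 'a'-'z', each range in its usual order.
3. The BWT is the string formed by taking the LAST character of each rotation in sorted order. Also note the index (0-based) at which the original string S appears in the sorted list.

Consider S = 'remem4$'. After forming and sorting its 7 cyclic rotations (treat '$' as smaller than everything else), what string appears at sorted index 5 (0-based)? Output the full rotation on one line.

All 7 rotations (rotation i = S[i:]+S[:i]):
  rot[0] = remem4$
  rot[1] = emem4$r
  rot[2] = mem4$re
  rot[3] = em4$rem
  rot[4] = m4$reme
  rot[5] = 4$remem
  rot[6] = $remem4
Sorted (with $ < everything):
  sorted[0] = $remem4
  sorted[1] = 4$remem
  sorted[2] = em4$rem
  sorted[3] = emem4$r
  sorted[4] = m4$reme
  sorted[5] = mem4$re
  sorted[6] = remem4$
sorted[5] = mem4$re

Answer: mem4$re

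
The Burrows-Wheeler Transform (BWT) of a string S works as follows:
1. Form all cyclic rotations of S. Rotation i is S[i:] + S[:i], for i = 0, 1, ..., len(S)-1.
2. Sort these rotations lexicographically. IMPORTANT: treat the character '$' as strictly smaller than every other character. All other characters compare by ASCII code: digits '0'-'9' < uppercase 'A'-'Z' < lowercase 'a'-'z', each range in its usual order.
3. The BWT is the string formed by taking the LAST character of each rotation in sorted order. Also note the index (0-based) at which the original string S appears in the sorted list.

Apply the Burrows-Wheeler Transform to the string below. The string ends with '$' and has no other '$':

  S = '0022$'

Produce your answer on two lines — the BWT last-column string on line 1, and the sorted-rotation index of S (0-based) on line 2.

All 5 rotations (rotation i = S[i:]+S[:i]):
  rot[0] = 0022$
  rot[1] = 022$0
  rot[2] = 22$00
  rot[3] = 2$002
  rot[4] = $0022
Sorted (with $ < everything):
  sorted[0] = $0022  (last char: '2')
  sorted[1] = 0022$  (last char: '$')
  sorted[2] = 022$0  (last char: '0')
  sorted[3] = 2$002  (last char: '2')
  sorted[4] = 22$00  (last char: '0')
Last column: 2$020
Original string S is at sorted index 1

Answer: 2$020
1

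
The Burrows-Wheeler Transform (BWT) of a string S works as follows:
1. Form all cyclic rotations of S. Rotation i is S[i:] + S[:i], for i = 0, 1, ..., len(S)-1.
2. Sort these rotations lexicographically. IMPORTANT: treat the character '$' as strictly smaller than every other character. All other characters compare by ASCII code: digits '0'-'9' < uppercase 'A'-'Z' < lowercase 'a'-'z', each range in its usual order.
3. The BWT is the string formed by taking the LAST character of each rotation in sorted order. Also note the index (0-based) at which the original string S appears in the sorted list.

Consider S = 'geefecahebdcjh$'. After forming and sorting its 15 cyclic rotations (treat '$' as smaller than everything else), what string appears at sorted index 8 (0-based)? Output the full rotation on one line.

Answer: eefecahebdcjh$g

Derivation:
All 15 rotations (rotation i = S[i:]+S[:i]):
  rot[0] = geefecahebdcjh$
  rot[1] = eefecahebdcjh$g
  rot[2] = efecahebdcjh$ge
  rot[3] = fecahebdcjh$gee
  rot[4] = ecahebdcjh$geef
  rot[5] = cahebdcjh$geefe
  rot[6] = ahebdcjh$geefec
  rot[7] = hebdcjh$geefeca
  rot[8] = ebdcjh$geefecah
  rot[9] = bdcjh$geefecahe
  rot[10] = dcjh$geefecaheb
  rot[11] = cjh$geefecahebd
  rot[12] = jh$geefecahebdc
  rot[13] = h$geefecahebdcj
  rot[14] = $geefecahebdcjh
Sorted (with $ < everything):
  sorted[0] = $geefecahebdcjh
  sorted[1] = ahebdcjh$geefec
  sorted[2] = bdcjh$geefecahe
  sorted[3] = cahebdcjh$geefe
  sorted[4] = cjh$geefecahebd
  sorted[5] = dcjh$geefecaheb
  sorted[6] = ebdcjh$geefecah
  sorted[7] = ecahebdcjh$geef
  sorted[8] = eefecahebdcjh$g
  sorted[9] = efecahebdcjh$ge
  sorted[10] = fecahebdcjh$gee
  sorted[11] = geefecahebdcjh$
  sorted[12] = h$geefecahebdcj
  sorted[13] = hebdcjh$geefeca
  sorted[14] = jh$geefecahebdc
sorted[8] = eefecahebdcjh$g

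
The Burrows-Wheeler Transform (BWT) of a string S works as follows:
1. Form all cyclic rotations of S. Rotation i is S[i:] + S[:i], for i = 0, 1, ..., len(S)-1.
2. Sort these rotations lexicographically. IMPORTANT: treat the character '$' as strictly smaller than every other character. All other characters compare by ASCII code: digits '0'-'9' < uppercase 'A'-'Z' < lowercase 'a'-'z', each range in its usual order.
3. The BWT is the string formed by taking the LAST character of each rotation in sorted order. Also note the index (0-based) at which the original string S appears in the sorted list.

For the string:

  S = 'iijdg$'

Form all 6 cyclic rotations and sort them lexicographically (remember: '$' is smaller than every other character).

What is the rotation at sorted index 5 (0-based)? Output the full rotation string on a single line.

All 6 rotations (rotation i = S[i:]+S[:i]):
  rot[0] = iijdg$
  rot[1] = ijdg$i
  rot[2] = jdg$ii
  rot[3] = dg$iij
  rot[4] = g$iijd
  rot[5] = $iijdg
Sorted (with $ < everything):
  sorted[0] = $iijdg
  sorted[1] = dg$iij
  sorted[2] = g$iijd
  sorted[3] = iijdg$
  sorted[4] = ijdg$i
  sorted[5] = jdg$ii
sorted[5] = jdg$ii

Answer: jdg$ii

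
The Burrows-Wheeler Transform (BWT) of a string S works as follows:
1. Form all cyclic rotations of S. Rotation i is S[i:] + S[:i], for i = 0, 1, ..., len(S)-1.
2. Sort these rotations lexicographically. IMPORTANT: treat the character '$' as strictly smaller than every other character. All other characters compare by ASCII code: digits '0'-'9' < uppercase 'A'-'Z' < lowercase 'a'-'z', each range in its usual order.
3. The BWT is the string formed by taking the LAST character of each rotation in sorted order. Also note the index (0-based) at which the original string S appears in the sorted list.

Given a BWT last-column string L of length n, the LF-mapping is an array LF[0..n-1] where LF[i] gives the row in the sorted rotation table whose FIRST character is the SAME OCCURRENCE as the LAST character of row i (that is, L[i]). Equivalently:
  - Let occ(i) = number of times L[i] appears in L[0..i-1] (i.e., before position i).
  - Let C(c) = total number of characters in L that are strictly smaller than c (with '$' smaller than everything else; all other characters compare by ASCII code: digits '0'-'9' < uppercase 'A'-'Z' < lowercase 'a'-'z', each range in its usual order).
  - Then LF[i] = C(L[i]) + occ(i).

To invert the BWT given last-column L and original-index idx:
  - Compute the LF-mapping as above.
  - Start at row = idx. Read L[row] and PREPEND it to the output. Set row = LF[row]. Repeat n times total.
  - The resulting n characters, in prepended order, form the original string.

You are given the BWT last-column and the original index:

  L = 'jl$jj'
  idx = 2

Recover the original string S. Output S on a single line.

Answer: jjlj$

Derivation:
LF mapping: 1 4 0 2 3
Walk LF starting at row 2, prepending L[row]:
  step 1: row=2, L[2]='$', prepend. Next row=LF[2]=0
  step 2: row=0, L[0]='j', prepend. Next row=LF[0]=1
  step 3: row=1, L[1]='l', prepend. Next row=LF[1]=4
  step 4: row=4, L[4]='j', prepend. Next row=LF[4]=3
  step 5: row=3, L[3]='j', prepend. Next row=LF[3]=2
Reversed output: jjlj$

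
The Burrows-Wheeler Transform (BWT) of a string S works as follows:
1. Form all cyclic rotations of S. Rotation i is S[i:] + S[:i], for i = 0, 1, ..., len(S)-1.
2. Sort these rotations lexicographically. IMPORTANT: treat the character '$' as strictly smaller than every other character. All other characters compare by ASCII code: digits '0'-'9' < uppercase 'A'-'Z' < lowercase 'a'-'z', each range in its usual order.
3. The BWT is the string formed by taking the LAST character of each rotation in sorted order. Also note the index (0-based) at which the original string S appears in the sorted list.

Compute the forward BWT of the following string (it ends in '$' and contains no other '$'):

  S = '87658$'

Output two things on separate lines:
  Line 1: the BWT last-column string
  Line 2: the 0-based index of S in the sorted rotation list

Answer: 86785$
5

Derivation:
All 6 rotations (rotation i = S[i:]+S[:i]):
  rot[0] = 87658$
  rot[1] = 7658$8
  rot[2] = 658$87
  rot[3] = 58$876
  rot[4] = 8$8765
  rot[5] = $87658
Sorted (with $ < everything):
  sorted[0] = $87658  (last char: '8')
  sorted[1] = 58$876  (last char: '6')
  sorted[2] = 658$87  (last char: '7')
  sorted[3] = 7658$8  (last char: '8')
  sorted[4] = 8$8765  (last char: '5')
  sorted[5] = 87658$  (last char: '$')
Last column: 86785$
Original string S is at sorted index 5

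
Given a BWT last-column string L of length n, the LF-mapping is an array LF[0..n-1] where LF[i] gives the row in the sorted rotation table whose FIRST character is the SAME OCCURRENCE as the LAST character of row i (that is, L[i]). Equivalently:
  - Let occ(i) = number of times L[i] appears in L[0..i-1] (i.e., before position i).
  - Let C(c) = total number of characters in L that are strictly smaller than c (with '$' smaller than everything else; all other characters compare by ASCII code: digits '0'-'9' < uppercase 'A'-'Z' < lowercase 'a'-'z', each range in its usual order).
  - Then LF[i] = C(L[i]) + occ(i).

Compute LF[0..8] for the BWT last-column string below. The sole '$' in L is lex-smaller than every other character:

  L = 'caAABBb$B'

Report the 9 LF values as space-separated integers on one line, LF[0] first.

Answer: 8 6 1 2 3 4 7 0 5

Derivation:
Char counts: '$':1, 'A':2, 'B':3, 'a':1, 'b':1, 'c':1
C (first-col start): C('$')=0, C('A')=1, C('B')=3, C('a')=6, C('b')=7, C('c')=8
L[0]='c': occ=0, LF[0]=C('c')+0=8+0=8
L[1]='a': occ=0, LF[1]=C('a')+0=6+0=6
L[2]='A': occ=0, LF[2]=C('A')+0=1+0=1
L[3]='A': occ=1, LF[3]=C('A')+1=1+1=2
L[4]='B': occ=0, LF[4]=C('B')+0=3+0=3
L[5]='B': occ=1, LF[5]=C('B')+1=3+1=4
L[6]='b': occ=0, LF[6]=C('b')+0=7+0=7
L[7]='$': occ=0, LF[7]=C('$')+0=0+0=0
L[8]='B': occ=2, LF[8]=C('B')+2=3+2=5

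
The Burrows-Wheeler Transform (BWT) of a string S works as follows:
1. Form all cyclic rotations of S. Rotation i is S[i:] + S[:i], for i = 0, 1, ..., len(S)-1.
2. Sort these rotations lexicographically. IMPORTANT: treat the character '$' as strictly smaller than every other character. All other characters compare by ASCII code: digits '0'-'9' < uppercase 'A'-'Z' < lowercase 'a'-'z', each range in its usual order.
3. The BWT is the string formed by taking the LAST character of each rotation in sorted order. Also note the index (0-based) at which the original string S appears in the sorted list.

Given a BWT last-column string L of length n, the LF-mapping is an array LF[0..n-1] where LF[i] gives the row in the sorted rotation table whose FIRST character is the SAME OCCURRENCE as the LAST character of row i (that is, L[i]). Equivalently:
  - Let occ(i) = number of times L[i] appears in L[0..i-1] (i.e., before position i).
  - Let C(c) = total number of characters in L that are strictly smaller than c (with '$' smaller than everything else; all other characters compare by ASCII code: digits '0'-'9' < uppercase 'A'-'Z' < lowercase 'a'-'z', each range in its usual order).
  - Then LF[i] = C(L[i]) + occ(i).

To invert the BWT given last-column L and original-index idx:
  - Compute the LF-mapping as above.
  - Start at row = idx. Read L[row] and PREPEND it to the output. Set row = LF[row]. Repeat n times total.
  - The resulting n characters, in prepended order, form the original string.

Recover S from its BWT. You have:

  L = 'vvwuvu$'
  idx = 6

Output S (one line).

Answer: wuvvuv$

Derivation:
LF mapping: 3 4 6 1 5 2 0
Walk LF starting at row 6, prepending L[row]:
  step 1: row=6, L[6]='$', prepend. Next row=LF[6]=0
  step 2: row=0, L[0]='v', prepend. Next row=LF[0]=3
  step 3: row=3, L[3]='u', prepend. Next row=LF[3]=1
  step 4: row=1, L[1]='v', prepend. Next row=LF[1]=4
  step 5: row=4, L[4]='v', prepend. Next row=LF[4]=5
  step 6: row=5, L[5]='u', prepend. Next row=LF[5]=2
  step 7: row=2, L[2]='w', prepend. Next row=LF[2]=6
Reversed output: wuvvuv$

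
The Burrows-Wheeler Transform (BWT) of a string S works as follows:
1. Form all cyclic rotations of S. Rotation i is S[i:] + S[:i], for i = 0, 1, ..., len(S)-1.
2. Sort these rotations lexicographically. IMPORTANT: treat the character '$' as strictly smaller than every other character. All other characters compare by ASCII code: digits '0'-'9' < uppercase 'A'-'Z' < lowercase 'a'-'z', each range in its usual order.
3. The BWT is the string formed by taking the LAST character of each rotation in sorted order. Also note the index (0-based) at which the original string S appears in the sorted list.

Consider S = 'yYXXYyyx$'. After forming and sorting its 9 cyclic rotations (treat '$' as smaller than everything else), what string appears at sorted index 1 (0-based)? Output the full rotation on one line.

Answer: XXYyyx$yY

Derivation:
All 9 rotations (rotation i = S[i:]+S[:i]):
  rot[0] = yYXXYyyx$
  rot[1] = YXXYyyx$y
  rot[2] = XXYyyx$yY
  rot[3] = XYyyx$yYX
  rot[4] = Yyyx$yYXX
  rot[5] = yyx$yYXXY
  rot[6] = yx$yYXXYy
  rot[7] = x$yYXXYyy
  rot[8] = $yYXXYyyx
Sorted (with $ < everything):
  sorted[0] = $yYXXYyyx
  sorted[1] = XXYyyx$yY
  sorted[2] = XYyyx$yYX
  sorted[3] = YXXYyyx$y
  sorted[4] = Yyyx$yYXX
  sorted[5] = x$yYXXYyy
  sorted[6] = yYXXYyyx$
  sorted[7] = yx$yYXXYy
  sorted[8] = yyx$yYXXY
sorted[1] = XXYyyx$yY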